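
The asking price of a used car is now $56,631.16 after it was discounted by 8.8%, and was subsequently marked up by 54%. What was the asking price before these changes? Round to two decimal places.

Undoing the 54% increase: $56,631.16 ÷ 1.54 ≈ $36773.480519.
Undoing the 8.8% decrease: $36773.480519 ÷ 0.912 ≈ $40,321.80.

$40,321.80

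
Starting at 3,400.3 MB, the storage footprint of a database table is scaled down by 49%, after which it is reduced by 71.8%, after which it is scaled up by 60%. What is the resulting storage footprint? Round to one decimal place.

782.4 MB

After the 49% decrease: 3,400.3 × 0.51 = 1734.153.
After the 71.8% decrease: 1734.153 × 0.282 = 489.031146.
60% increase: 489.031146 × 1.6 = 782.4498336 ≈ 782.4.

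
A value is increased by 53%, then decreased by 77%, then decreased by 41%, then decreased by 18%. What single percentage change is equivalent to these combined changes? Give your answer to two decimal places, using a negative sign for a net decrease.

The combined multiplier is 1.53 × 0.23 × 0.59 × 0.82 = 0.17024922.
That corresponds to a decrease of 82.98%.

-82.98%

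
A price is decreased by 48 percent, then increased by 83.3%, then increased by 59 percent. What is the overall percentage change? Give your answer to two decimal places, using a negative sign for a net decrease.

51.55%

A 48% decrease multiplies by 0.52.
Then an 83.3% increase: 0.52 × 1.833 = 0.95316.
Then a 59% increase: 0.95316 × 1.59 = 1.5155244.
Overall factor 1.5155244, i.e. 51.55%.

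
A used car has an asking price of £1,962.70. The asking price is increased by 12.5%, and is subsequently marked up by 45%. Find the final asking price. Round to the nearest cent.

Each change multiplies by a factor: 1.125 × 1.45 = 1.63125.
£1,962.70 × 1.63125 = £3201.654375 ≈ £3,201.65.

£3,201.65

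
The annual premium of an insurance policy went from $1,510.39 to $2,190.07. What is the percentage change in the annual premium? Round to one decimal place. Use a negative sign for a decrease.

45.0%

Change: $2,190.07 − $1,510.39 = $679.68.
Relative to the original: $679.68 ÷ $1,510.39 ≈ 45.0%.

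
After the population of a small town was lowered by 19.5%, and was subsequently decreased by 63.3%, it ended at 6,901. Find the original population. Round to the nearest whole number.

Undoing the 63.3% decrease: 6,901 ÷ 0.367 ≈ 18803.814714.
Undoing the 19.5% decrease: 18803.814714 ÷ 0.805 ≈ 23,359.

23,359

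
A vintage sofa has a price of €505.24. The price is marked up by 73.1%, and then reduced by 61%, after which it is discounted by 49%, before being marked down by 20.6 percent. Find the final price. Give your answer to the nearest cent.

€138.12

Each change multiplies by a factor: 1.731 × 0.39 × 0.51 × 0.794 = 0.2733709446.
€505.24 × 0.2733709446 = €138.117936049704 ≈ €138.12.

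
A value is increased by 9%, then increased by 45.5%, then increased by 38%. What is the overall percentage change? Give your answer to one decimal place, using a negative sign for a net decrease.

118.9%

The combined multiplier is 1.09 × 1.455 × 1.38 = 2.188611.
That corresponds to an increase of 118.9%.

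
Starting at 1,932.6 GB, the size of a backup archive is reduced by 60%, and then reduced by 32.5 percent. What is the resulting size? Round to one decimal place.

Each change multiplies by a factor: 0.4 × 0.675 = 0.27.
1,932.6 × 0.27 = 521.802 ≈ 521.8.

521.8 GB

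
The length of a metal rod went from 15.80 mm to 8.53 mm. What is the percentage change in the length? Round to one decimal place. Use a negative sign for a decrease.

Change: 8.53 − 15.80 = -7.27.
Relative to the original: -7.27 ÷ 15.80 ≈ -46.0%.

-46.0%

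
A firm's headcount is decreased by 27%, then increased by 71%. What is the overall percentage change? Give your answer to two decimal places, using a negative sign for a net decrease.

24.83%

The combined multiplier is 0.73 × 1.71 = 1.2483.
That corresponds to an increase of 24.83%.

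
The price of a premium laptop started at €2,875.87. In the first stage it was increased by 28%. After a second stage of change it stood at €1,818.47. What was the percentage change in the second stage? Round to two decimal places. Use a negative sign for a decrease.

-50.60%

After the first stage: €2,875.87 × 1.28 = €3681.1136.
Second-stage multiplier: €1,818.47 ÷ €3681.1136 ≈ 0.494.
That is a change of -50.60%.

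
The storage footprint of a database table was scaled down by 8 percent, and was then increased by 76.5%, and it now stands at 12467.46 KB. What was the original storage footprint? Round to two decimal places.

The overall multiplier applied was 0.92 × 1.765 = 1.6238.
So the original storage footprint was 12467.46 ÷ 1.6238 ≈ 7677.95 KB.

7677.95 KB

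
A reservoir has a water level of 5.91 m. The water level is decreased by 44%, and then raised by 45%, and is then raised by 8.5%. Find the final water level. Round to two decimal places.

5.21 m

Apply the 44% decrease: 5.91 × 0.56 = 3.3096.
After the 45% increase: 3.3096 × 1.45 = 4.79892.
After the 8.5% increase: 4.79892 × 1.085 = 5.2068282 ≈ 5.21.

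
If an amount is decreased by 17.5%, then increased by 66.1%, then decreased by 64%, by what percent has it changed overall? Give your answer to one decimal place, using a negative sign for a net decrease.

A 17.5% decrease multiplies by 0.825.
Then a 66.1% increase: 0.825 × 1.661 = 1.370325.
Then a 64% decrease: 1.370325 × 0.36 = 0.493317.
Overall factor 0.493317, i.e. -50.7%.

-50.7%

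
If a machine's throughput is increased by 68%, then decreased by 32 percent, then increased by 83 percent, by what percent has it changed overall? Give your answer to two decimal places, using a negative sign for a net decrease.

109.06%

The combined multiplier is 1.68 × 0.68 × 1.83 = 2.090592.
That corresponds to an increase of 109.06%.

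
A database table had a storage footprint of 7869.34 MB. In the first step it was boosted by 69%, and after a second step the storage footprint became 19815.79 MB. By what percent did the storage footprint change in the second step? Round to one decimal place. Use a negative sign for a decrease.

After the first step: 7869.34 × 1.69 = 13299.1846.
Second-step multiplier: 19815.79 ÷ 13299.1846 ≈ 1.49.
That is a change of 49.0%.

49.0%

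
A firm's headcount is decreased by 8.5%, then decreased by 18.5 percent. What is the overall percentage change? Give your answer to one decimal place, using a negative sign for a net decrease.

An 8.5% decrease multiplies by 0.915.
Then an 18.5% decrease: 0.915 × 0.815 = 0.745725.
Overall factor 0.745725, i.e. -25.4%.

-25.4%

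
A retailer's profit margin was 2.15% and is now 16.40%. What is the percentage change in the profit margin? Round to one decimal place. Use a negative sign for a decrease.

The change is 16.40 − 2.15 = 14.25 percentage points.
Relative to the original 2.15%, that is 14.25 ÷ 2.15 ≈ 662.8%.

662.8%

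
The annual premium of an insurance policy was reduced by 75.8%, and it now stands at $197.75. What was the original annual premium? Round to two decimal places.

The overall multiplier applied was 0.242.
So the original annual premium was $197.75 ÷ 0.242 ≈ $817.15.

$817.15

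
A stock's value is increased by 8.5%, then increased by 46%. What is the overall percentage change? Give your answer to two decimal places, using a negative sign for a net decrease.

An 8.5% increase multiplies by 1.085.
Then a 46% increase: 1.085 × 1.46 = 1.5841.
Overall factor 1.5841, i.e. 58.41%.

58.41%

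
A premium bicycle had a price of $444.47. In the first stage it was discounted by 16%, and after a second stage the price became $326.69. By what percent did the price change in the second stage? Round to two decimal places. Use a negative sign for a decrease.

After the first stage: $444.47 × 0.84 = $373.3548.
Second-stage multiplier: $326.69 ÷ $373.3548 ≈ 0.875012.
That is a change of -12.50%.

-12.50%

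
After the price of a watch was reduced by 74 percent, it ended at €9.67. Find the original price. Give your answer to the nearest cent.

The overall multiplier applied was 0.26.
So the original price was €9.67 ÷ 0.26 ≈ €37.19.

€37.19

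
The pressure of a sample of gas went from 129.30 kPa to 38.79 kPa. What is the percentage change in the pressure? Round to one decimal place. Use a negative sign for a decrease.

-70.0%

Change: 38.79 − 129.30 = -90.51.
Relative to the original: -90.51 ÷ 129.30 = -70.0%.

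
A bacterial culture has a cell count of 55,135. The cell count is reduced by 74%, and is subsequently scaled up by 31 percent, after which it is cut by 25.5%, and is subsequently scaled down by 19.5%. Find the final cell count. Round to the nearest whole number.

11,262

Each change multiplies by a factor: 0.26 × 1.31 × 0.745 × 0.805 = 0.204266335.
55,135 × 0.204266335 = 11262.224380225 ≈ 11,262.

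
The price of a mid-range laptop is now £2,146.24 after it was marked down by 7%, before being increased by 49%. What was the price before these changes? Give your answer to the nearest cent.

The overall multiplier applied was 0.93 × 1.49 = 1.3857.
So the original price was £2,146.24 ÷ 1.3857 ≈ £1,548.85.

£1,548.85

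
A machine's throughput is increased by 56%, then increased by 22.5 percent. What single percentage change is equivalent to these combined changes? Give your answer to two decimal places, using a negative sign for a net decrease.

91.10%

A 56% increase multiplies by 1.56.
Then a 22.5% increase: 1.56 × 1.225 = 1.911.
Overall factor 1.911, i.e. 91.10%.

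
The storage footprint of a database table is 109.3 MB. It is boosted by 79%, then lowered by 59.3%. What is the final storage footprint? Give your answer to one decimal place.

Each change multiplies by a factor: 1.79 × 0.407 = 0.72853.
109.3 × 0.72853 = 79.628329 ≈ 79.6.

79.6 MB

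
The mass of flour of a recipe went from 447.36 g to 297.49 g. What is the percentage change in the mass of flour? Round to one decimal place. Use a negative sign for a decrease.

-33.5%

Change: 297.49 − 447.36 = -149.87.
Relative to the original: -149.87 ÷ 447.36 ≈ -33.5%.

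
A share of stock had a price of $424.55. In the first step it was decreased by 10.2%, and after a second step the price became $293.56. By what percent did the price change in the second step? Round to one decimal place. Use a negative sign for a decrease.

After the first step: $424.55 × 0.898 = $381.2459.
Second-step multiplier: $293.56 ÷ $381.2459 ≈ 0.77.
That is a change of -23.0%.

-23.0%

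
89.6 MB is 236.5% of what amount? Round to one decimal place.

37.9 MB

89.6 MB ÷ 2.365 ≈ 37.9 MB.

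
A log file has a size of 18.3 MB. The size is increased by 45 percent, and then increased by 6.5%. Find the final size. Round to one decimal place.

Each change multiplies by a factor: 1.45 × 1.065 = 1.54425.
18.3 × 1.54425 = 28.259775 ≈ 28.3.

28.3 MB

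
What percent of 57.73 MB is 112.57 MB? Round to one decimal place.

195.0%

112.57 MB ÷ 57.73 MB ≈ 195.0%.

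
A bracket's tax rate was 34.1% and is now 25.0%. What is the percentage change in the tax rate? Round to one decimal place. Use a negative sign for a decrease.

The change is 25.0 − 34.1 = -9.1 percentage points.
Relative to the original 34.1%, that is -9.1 ÷ 34.1 ≈ -26.7%.

-26.7%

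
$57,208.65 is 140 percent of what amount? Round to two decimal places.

$40,863.32

$57,208.65 ÷ 1.4 ≈ $40,863.32.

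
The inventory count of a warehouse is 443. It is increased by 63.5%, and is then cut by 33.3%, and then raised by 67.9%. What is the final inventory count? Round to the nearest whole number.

811

Each change multiplies by a factor: 1.635 × 0.667 × 1.679 = 1.831025055.
443 × 1.831025055 = 811.144099365 ≈ 811.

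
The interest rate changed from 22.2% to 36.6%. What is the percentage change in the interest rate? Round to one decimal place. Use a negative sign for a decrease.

The change is 36.6 − 22.2 = 14.4 percentage points.
Relative to the original 22.2%, that is 14.4 ÷ 22.2 ≈ 64.9%.

64.9%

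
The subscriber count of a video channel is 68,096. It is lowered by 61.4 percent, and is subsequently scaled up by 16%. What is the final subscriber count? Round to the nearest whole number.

30,491

Apply the 61.4% decrease: 68,096 × 0.386 = 26285.056.
After the 16% increase: 26285.056 × 1.16 = 30490.66496 ≈ 30,491.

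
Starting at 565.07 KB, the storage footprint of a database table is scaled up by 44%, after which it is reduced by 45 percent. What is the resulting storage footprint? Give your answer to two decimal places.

Apply the 44% increase: 565.07 × 1.44 = 813.7008.
After the 45% decrease: 813.7008 × 0.55 = 447.53544 ≈ 447.54.

447.54 KB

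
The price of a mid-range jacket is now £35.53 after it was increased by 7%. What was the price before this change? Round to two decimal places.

The overall multiplier applied was 1.07.
So the original price was £35.53 ÷ 1.07 ≈ £33.21.

£33.21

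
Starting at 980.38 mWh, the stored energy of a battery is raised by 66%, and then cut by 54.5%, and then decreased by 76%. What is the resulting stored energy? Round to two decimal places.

177.72 mWh

Each change multiplies by a factor: 1.66 × 0.455 × 0.24 = 0.181272.
980.38 × 0.181272 = 177.71544336 ≈ 177.72.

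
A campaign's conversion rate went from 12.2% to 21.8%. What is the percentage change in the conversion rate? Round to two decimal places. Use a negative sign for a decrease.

78.69%

The change is 21.8 − 12.2 = 9.6 percentage points.
Relative to the original 12.2%, that is 9.6 ÷ 12.2 ≈ 78.69%.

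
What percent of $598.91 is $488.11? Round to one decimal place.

81.5%

$488.11 ÷ $598.91 ≈ 81.5%.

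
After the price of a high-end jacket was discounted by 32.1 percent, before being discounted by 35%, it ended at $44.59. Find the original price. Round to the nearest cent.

The overall multiplier applied was 0.679 × 0.65 = 0.44135.
So the original price was $44.59 ÷ 0.44135 ≈ $101.03.

$101.03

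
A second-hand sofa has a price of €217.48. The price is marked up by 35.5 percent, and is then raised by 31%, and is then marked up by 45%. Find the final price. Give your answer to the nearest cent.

€559.75

Each change multiplies by a factor: 1.355 × 1.31 × 1.45 = 2.5738225.
€217.48 × 2.5738225 = €559.7549173 ≈ €559.75.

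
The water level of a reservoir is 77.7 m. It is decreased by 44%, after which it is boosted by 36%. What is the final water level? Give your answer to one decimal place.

Each change multiplies by a factor: 0.56 × 1.36 = 0.7616.
77.7 × 0.7616 = 59.17632 ≈ 59.2.

59.2 m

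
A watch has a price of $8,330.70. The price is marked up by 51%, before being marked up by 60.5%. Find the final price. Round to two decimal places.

Apply the 51% increase: $8,330.70 × 1.51 = $12579.357.
60.5% increase: $12579.357 × 1.605 = $20189.867985 ≈ $20,189.87.

$20,189.87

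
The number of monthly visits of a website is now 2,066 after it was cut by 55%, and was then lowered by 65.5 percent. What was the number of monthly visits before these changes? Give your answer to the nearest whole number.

The overall multiplier applied was 0.45 × 0.345 = 0.15525.
So the original number of monthly visits was 2,066 ÷ 0.15525 ≈ 13,308.

13,308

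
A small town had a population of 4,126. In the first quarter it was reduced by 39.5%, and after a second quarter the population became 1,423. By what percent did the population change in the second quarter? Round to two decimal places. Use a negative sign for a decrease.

After the first quarter: 4,126 × 0.605 = 2496.23.
Second-quarter multiplier: 1,423 ÷ 2496.23 ≈ 0.57006.
That is a change of -42.99%.

-42.99%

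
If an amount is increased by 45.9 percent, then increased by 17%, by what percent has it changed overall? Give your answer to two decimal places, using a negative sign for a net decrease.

A 45.9% increase multiplies by 1.459.
Then a 17% increase: 1.459 × 1.17 = 1.70703.
Overall factor 1.70703, i.e. 70.70%.

70.70%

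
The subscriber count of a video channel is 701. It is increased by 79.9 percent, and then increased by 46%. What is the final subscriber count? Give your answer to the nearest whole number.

1841

Each change multiplies by a factor: 1.799 × 1.46 = 2.62654.
701 × 2.62654 = 1841.20454 ≈ 1841.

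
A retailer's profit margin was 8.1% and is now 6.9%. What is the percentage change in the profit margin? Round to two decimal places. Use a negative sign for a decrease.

-14.81%

The change is 6.9 − 8.1 = -1.2 percentage points.
Relative to the original 8.1%, that is -1.2 ÷ 8.1 ≈ -14.81%.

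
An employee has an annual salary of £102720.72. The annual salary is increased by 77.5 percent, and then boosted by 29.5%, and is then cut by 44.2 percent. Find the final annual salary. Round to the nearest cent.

£131752.96

Each change multiplies by a factor: 1.775 × 1.295 × 0.558 = 1.28263275.
£102720.72 × 1.28263275 = £131752.95957558 ≈ £131752.96.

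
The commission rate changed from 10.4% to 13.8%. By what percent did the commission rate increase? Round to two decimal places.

32.69%

The change is 13.8 − 10.4 = 3.4 percentage points.
Relative to the original 10.4%, that is 3.4 ÷ 10.4 ≈ 32.69%.
So the commission rate rose by 32.69%.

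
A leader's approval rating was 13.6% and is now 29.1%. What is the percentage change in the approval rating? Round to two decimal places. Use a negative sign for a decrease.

113.97%

The change is 29.1 − 13.6 = 15.5 percentage points.
Relative to the original 13.6%, that is 15.5 ÷ 13.6 ≈ 113.97%.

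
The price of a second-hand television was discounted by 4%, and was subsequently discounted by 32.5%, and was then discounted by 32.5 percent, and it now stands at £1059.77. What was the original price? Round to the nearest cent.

£2422.89

Undoing the 32.5% decrease: £1059.77 ÷ 0.675 ≈ £1570.02963.
Undoing the 32.5% decrease: £1570.02963 ÷ 0.675 ≈ £2325.969822.
Undoing the 4% decrease: £2325.969822 ÷ 0.96 ≈ £2422.89.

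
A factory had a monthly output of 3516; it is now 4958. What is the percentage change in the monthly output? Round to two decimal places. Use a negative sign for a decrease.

Change: 4958 − 3516 = 1442.
Relative to the original: 1442 ÷ 3516 ≈ 41.01%.

41.01%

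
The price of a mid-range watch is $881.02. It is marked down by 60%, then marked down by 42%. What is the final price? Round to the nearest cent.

Each change multiplies by a factor: 0.4 × 0.58 = 0.232.
$881.02 × 0.232 = $204.39664 ≈ $204.40.

$204.40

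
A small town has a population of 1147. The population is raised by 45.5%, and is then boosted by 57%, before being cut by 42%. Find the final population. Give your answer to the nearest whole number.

Each change multiplies by a factor: 1.455 × 1.57 × 0.58 = 1.324923.
1147 × 1.324923 = 1519.686681 ≈ 1520.

1520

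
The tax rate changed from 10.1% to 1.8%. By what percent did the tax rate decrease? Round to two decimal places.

The change is 1.8 − 10.1 = -8.3 percentage points.
Relative to the original 10.1%, that is -8.3 ÷ 10.1 ≈ -82.18%.
So the tax rate fell by 82.18%.

82.18%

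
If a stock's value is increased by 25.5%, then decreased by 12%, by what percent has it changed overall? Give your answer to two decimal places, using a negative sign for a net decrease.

The combined multiplier is 1.255 × 0.88 = 1.1044.
That corresponds to an increase of 10.44%.

10.44%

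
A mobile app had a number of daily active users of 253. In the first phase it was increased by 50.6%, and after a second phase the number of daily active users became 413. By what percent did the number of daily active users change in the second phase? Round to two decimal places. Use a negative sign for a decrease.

8.39%

After the first phase: 253 × 1.506 = 381.018.
Second-phase multiplier: 413 ÷ 381.018 ≈ 1.083938.
That is a change of 8.39%.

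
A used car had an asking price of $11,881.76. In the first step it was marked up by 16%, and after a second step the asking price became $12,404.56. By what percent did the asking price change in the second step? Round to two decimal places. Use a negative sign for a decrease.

After the first step: $11,881.76 × 1.16 = $13782.8416.
Second-step multiplier: $12,404.56 ÷ $13782.8416 ≈ 0.9.
That is a change of -10.00%.

-10.00%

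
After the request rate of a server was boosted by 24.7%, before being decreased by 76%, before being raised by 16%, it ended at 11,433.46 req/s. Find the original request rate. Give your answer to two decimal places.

Undoing the 16% increase: 11,433.46 ÷ 1.16 ≈ 9856.431034.
Undoing the 76% decrease: 9856.431034 ÷ 0.24 ≈ 41068.462642.
Undoing the 24.7% increase: 41068.462642 ÷ 1.247 ≈ 32,933.81 req/s.

32,933.81 req/s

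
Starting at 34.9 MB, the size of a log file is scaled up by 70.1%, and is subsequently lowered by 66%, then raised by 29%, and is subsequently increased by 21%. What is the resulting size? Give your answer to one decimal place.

31.5 MB

Each change multiplies by a factor: 1.701 × 0.34 × 1.29 × 1.21 = 0.902730906.
34.9 × 0.902730906 = 31.5053086194 ≈ 31.5.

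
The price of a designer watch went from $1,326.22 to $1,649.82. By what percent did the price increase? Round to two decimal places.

Change: $1,649.82 − $1,326.22 = $323.60.
Relative to the original: $323.60 ÷ $1,326.22 ≈ 24.40%.
So the price increased by 24.40%.

24.40%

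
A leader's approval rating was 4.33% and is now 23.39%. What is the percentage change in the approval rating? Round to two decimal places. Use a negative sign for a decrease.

440.18%

The change is 23.39 − 4.33 = 19.06 percentage points.
Relative to the original 4.33%, that is 19.06 ÷ 4.33 ≈ 440.18%.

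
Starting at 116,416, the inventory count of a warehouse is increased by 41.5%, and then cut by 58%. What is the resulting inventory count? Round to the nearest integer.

41.5% increase: 116,416 × 1.415 = 164728.64.
Apply the 58% decrease: 164728.64 × 0.42 = 69186.0288 ≈ 69,186.

69,186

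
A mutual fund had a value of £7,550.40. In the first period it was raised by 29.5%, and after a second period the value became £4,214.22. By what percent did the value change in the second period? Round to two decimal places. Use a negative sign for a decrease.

After the first period: £7,550.40 × 1.295 = £9777.768.
Second-period multiplier: £4,214.22 ÷ £9777.768 ≈ 0.431.
That is a change of -56.90%.

-56.90%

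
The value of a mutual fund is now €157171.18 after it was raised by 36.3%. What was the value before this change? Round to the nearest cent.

€115312.68

The overall multiplier applied was 1.363.
So the original value was €157171.18 ÷ 1.363 ≈ €115312.68.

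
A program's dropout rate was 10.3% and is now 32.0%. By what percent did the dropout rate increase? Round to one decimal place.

The change is 32.0 − 10.3 = 21.7 percentage points.
Relative to the original 10.3%, that is 21.7 ÷ 10.3 ≈ 210.7%.
So the dropout rate rose by 210.7%.

210.7%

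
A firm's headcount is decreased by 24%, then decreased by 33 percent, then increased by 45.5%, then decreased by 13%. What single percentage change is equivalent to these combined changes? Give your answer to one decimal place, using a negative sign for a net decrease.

-35.5%

A 24% decrease multiplies by 0.76.
Then a 33% decrease: 0.76 × 0.67 = 0.5092.
Then a 45.5% increase: 0.5092 × 1.455 = 0.740886.
Then a 13% decrease: 0.740886 × 0.87 = 0.64457082.
Overall factor 0.64457082, i.e. -35.5%.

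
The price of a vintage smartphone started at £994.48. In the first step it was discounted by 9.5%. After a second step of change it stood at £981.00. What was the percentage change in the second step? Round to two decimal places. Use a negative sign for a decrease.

After the first step: £994.48 × 0.905 = £900.0044.
Second-step multiplier: £981.00 ÷ £900.0044 ≈ 1.089995.
That is a change of 9.00%.

9.00%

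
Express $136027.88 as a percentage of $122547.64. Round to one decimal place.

$136027.88 ÷ $122547.64 ≈ 111.0%.

111.0%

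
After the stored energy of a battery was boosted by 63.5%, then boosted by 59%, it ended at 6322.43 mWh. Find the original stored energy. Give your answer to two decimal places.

2432.03 mWh

Undoing the 59% increase: 6322.43 ÷ 1.59 ≈ 3976.371069.
Undoing the 63.5% increase: 3976.371069 ÷ 1.635 ≈ 2432.03 mWh.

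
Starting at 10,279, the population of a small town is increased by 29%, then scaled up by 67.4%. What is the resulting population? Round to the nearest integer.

Apply the 29% increase: 10,279 × 1.29 = 13259.91.
Apply the 67.4% increase: 13259.91 × 1.674 = 22197.08934 ≈ 22,197.

22,197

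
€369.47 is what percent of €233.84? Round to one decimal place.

€369.47 ÷ €233.84 ≈ 158.0%.

158.0%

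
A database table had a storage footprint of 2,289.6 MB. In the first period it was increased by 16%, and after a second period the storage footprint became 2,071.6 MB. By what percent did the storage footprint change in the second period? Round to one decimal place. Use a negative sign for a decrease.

After the first period: 2,289.6 × 1.16 = 2655.936.
Second-period multiplier: 2,071.6 ÷ 2655.936 ≈ 0.77999.
That is a change of -22.0%.

-22.0%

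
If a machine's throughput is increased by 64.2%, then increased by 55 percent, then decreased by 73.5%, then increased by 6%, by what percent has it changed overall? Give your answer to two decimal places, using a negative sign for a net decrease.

-28.51%

A 64.2% increase multiplies by 1.642.
Then a 55% increase: 1.642 × 1.55 = 2.5451.
Then a 73.5% decrease: 2.5451 × 0.265 = 0.6744515.
Then a 6% increase: 0.6744515 × 1.06 = 0.71491859.
Overall factor 0.71491859, i.e. -28.51%.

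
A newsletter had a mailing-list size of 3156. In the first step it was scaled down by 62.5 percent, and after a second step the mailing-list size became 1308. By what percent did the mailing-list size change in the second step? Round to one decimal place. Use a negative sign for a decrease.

After the first step: 3156 × 0.375 = 1183.5.
Second-step multiplier: 1308 ÷ 1183.5 ≈ 1.1052.
That is a change of 10.5%.

10.5%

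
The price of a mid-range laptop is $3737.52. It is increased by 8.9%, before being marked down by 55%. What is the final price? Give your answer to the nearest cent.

After the 8.9% increase: $3737.52 × 1.089 = $4070.15928.
Apply the 55% decrease: $4070.15928 × 0.45 = $1831.571676 ≈ $1831.57.

$1831.57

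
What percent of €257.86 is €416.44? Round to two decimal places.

€416.44 ÷ €257.86 ≈ 161.50%.

161.50%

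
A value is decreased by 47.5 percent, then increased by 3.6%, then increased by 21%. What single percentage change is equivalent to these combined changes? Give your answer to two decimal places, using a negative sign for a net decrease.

The combined multiplier is 0.525 × 1.036 × 1.21 = 0.658119.
That corresponds to a decrease of 34.19%.

-34.19%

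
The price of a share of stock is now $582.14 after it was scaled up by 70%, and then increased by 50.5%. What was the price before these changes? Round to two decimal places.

$227.53

Undoing the 50.5% increase: $582.14 ÷ 1.505 ≈ $386.803987.
Undoing the 70% increase: $386.803987 ÷ 1.7 ≈ $227.53.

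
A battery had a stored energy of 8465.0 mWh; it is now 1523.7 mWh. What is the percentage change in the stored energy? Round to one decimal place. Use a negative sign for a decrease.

-82.0%

Change: 1523.7 − 8465.0 = -6941.3.
Relative to the original: -6941.3 ÷ 8465.0 = -82.0%.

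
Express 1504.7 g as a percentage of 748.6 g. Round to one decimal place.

201.0%

1504.7 g ÷ 748.6 g ≈ 201.0%.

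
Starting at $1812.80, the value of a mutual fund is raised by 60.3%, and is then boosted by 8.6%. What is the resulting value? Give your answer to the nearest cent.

$3155.83

Each change multiplies by a factor: 1.603 × 1.086 = 1.740858.
$1812.80 × 1.740858 = $3155.8273824 ≈ $3155.83.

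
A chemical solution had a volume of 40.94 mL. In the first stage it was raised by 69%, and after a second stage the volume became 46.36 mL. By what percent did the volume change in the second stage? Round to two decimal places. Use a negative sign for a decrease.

After the first stage: 40.94 × 1.69 = 69.1886.
Second-stage multiplier: 46.36 ÷ 69.1886 ≈ 0.670053.
That is a change of -32.99%.

-32.99%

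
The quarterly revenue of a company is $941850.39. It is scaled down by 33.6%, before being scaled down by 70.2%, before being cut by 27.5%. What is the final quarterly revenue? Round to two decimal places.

$135115.22

33.6% decrease: $941850.39 × 0.664 = $625388.65896.
Apply the 70.2% decrease: $625388.65896 × 0.298 = $186365.82037008.
After the 27.5% decrease: $186365.82037008 × 0.725 = $135115.219768308 ≈ $135115.22.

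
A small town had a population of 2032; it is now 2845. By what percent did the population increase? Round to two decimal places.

Change: 2845 − 2032 = 813.
Relative to the original: 813 ÷ 2032 ≈ 40.01%.
So the population increased by 40.01%.

40.01%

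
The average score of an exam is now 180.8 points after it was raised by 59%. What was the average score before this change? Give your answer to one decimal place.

The overall multiplier applied was 1.59.
So the original average score was 180.8 ÷ 1.59 ≈ 113.7 points.

113.7 points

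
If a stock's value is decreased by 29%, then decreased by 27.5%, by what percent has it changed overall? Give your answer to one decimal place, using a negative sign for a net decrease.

-48.5%

A 29% decrease multiplies by 0.71.
Then a 27.5% decrease: 0.71 × 0.725 = 0.51475.
Overall factor 0.51475, i.e. -48.5%.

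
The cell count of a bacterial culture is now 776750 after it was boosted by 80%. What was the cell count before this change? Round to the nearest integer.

431528

The overall multiplier applied was 1.8.
So the original cell count was 776750 ÷ 1.8 ≈ 431528.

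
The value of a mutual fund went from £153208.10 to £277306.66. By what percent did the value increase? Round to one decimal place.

Change: £277306.66 − £153208.10 = £124098.56.
Relative to the original: £124098.56 ÷ £153208.10 ≈ 81.0%.
So the value increased by 81.0%.

81.0%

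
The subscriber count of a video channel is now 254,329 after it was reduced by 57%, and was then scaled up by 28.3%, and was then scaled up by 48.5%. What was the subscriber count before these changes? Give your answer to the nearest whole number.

Undoing the 48.5% increase: 254,329 ÷ 1.485 ≈ 171265.319865.
Undoing the 28.3% increase: 171265.319865 ÷ 1.283 ≈ 133488.16825.
Undoing the 57% decrease: 133488.16825 ÷ 0.43 ≈ 310,438.

310,438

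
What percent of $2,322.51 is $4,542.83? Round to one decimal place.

195.6%

$4,542.83 ÷ $2,322.51 ≈ 195.6%.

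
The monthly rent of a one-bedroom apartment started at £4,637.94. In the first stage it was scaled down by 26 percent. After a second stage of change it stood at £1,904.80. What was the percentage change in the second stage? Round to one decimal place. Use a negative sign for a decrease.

-44.5%

After the first stage: £4,637.94 × 0.74 = £3432.0756.
Second-stage multiplier: £1,904.80 ÷ £3432.0756 ≈ 0.555.
That is a change of -44.5%.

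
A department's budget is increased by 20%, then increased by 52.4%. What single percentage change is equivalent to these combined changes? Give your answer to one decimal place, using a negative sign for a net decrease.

82.9%

A 20% increase multiplies by 1.2.
Then a 52.4% increase: 1.2 × 1.524 = 1.8288.
Overall factor 1.8288, i.e. 82.9%.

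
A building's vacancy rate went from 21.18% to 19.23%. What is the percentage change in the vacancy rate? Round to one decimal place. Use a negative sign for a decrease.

The change is 19.23 − 21.18 = -1.95 percentage points.
Relative to the original 21.18%, that is -1.95 ÷ 21.18 ≈ -9.2%.

-9.2%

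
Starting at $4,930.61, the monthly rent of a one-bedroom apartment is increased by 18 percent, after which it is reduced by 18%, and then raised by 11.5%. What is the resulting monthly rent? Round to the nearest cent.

$5,319.51

After the 18% increase: $4,930.61 × 1.18 = $5818.1198.
Apply the 18% decrease: $5818.1198 × 0.82 = $4770.858236.
Apply the 11.5% increase: $4770.858236 × 1.115 = $5319.50693314 ≈ $5,319.51.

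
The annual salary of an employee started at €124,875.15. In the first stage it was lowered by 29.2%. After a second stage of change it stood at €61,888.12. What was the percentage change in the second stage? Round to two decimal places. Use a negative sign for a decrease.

-30.00%

After the first stage: €124,875.15 × 0.708 = €88411.6062.
Second-stage multiplier: €61,888.12 ÷ €88411.6062 ≈ 0.7.
That is a change of -30.00%.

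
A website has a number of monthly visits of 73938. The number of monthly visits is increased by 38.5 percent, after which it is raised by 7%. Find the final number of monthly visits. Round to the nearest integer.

After the 38.5% increase: 73938 × 1.385 = 102404.13.
After the 7% increase: 102404.13 × 1.07 = 109572.4191 ≈ 109572.

109572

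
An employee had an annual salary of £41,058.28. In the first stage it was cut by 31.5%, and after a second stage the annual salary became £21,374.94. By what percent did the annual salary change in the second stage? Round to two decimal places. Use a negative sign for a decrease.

-24.00%

After the first stage: £41,058.28 × 0.685 = £28124.9218.
Second-stage multiplier: £21,374.94 ÷ £28124.9218 ≈ 0.76.
That is a change of -24.00%.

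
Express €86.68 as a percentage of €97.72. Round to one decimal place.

88.7%

€86.68 ÷ €97.72 ≈ 88.7%.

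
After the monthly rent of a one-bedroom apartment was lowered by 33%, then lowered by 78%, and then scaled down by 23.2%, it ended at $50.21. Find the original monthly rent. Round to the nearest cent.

$443.54

The overall multiplier applied was 0.67 × 0.22 × 0.768 = 0.1132032.
So the original monthly rent was $50.21 ÷ 0.1132032 ≈ $443.54.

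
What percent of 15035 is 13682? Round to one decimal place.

13682 ÷ 15035 ≈ 91.0%.

91.0%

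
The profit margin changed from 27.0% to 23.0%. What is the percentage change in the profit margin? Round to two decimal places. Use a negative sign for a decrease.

The change is 23.0 − 27.0 = -4.0 percentage points.
Relative to the original 27.0%, that is -4.0 ÷ 27.0 ≈ -14.81%.

-14.81%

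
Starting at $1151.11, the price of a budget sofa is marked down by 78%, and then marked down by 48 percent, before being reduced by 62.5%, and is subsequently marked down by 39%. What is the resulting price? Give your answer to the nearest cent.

Each change multiplies by a factor: 0.22 × 0.52 × 0.375 × 0.61 = 0.026169.
$1151.11 × 0.026169 = $30.12339759 ≈ $30.12.

$30.12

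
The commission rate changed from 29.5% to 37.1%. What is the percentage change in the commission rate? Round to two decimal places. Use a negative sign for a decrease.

25.76%

The change is 37.1 − 29.5 = 7.6 percentage points.
Relative to the original 29.5%, that is 7.6 ÷ 29.5 ≈ 25.76%.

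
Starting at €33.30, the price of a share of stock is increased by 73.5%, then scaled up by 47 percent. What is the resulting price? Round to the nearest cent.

Apply the 73.5% increase: €33.30 × 1.735 = €57.7755.
47% increase: €57.7755 × 1.47 = €84.929985 ≈ €84.93.

€84.93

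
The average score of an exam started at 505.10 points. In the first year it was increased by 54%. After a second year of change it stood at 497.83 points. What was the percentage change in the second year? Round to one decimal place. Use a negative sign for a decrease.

-36.0%

After the first year: 505.10 × 1.54 = 777.854.
Second-year multiplier: 497.83 ÷ 777.854 ≈ 0.64.
That is a change of -36.0%.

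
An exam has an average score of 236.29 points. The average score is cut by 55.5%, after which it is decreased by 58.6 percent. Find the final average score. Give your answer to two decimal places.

Each change multiplies by a factor: 0.445 × 0.414 = 0.18423.
236.29 × 0.18423 = 43.5317067 ≈ 43.53.

43.53 points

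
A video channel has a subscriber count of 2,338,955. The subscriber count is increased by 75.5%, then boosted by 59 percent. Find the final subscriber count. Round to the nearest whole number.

6,526,737

Each change multiplies by a factor: 1.755 × 1.59 = 2.79045.
2,338,955 × 2.79045 = 6526736.97975 ≈ 6,526,737.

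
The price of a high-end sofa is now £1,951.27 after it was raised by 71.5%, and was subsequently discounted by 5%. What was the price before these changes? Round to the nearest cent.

The overall multiplier applied was 1.715 × 0.95 = 1.62925.
So the original price was £1,951.27 ÷ 1.62925 ≈ £1,197.65.

£1,197.65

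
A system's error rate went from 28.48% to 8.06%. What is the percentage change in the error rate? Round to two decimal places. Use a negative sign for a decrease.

The change is 8.06 − 28.48 = -20.42 percentage points.
Relative to the original 28.48%, that is -20.42 ÷ 28.48 ≈ -71.70%.

-71.70%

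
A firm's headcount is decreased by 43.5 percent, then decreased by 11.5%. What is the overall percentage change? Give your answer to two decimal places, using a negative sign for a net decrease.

The combined multiplier is 0.565 × 0.885 = 0.500025.
That corresponds to a decrease of 50.00%.

-50.00%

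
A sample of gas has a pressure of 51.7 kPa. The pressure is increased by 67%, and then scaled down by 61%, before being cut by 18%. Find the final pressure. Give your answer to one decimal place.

Apply the 67% increase: 51.7 × 1.67 = 86.339.
61% decrease: 86.339 × 0.39 = 33.67221.
After the 18% decrease: 33.67221 × 0.82 = 27.6112122 ≈ 27.6.

27.6 kPa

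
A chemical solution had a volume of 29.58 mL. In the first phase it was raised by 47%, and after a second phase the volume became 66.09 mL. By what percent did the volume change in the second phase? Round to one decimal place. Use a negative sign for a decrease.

After the first phase: 29.58 × 1.47 = 43.4826.
Second-phase multiplier: 66.09 ÷ 43.4826 ≈ 1.51992.
That is a change of 52.0%.

52.0%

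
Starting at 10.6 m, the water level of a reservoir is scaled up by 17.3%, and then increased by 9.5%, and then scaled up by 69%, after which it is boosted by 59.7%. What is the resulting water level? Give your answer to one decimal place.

17.3% increase: 10.6 × 1.173 = 12.4338.
9.5% increase: 12.4338 × 1.095 = 13.615011.
Apply the 69% increase: 13.615011 × 1.69 = 23.00936859.
After the 59.7% increase: 23.00936859 × 1.597 = 36.74596163823 ≈ 36.7.

36.7 m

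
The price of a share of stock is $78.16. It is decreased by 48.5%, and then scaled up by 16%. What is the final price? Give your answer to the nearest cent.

$46.69

Each change multiplies by a factor: 0.515 × 1.16 = 0.5974.
$78.16 × 0.5974 = $46.692784 ≈ $46.69.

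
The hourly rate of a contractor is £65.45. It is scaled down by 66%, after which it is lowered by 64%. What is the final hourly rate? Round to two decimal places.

Each change multiplies by a factor: 0.34 × 0.36 = 0.1224.
£65.45 × 0.1224 = £8.01108 ≈ £8.01.

£8.01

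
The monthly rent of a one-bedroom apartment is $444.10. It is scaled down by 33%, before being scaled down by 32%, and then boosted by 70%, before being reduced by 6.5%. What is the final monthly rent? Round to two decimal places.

$321.61

33% decrease: $444.10 × 0.67 = $297.547.
32% decrease: $297.547 × 0.68 = $202.33196.
After the 70% increase: $202.33196 × 1.7 = $343.964332.
After the 6.5% decrease: $343.964332 × 0.935 = $321.60665042 ≈ $321.61.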